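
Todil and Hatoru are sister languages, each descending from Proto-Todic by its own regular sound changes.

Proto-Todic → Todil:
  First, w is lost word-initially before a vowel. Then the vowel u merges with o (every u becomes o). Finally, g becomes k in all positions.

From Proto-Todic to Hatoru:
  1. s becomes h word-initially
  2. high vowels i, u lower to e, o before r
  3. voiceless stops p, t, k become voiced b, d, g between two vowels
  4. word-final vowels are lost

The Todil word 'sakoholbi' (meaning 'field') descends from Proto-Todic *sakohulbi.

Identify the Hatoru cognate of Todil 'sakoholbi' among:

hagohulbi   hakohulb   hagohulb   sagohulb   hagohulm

hagohulb

Hatoru: start from *sakohulbi.
  rule 1 (debuccalisation): sakohulbi → hakohulbi
  rule 2: no change — hakohulbi
  rule 3 (intervocalic voicing): hakohulbi → hagohulbi
  rule 4 (apocope): hagohulbi → hagohulb
  ⇒ Hatoru hagohulb
Among the options, 'hagohulb' alone shows every Hatoru change applied in order.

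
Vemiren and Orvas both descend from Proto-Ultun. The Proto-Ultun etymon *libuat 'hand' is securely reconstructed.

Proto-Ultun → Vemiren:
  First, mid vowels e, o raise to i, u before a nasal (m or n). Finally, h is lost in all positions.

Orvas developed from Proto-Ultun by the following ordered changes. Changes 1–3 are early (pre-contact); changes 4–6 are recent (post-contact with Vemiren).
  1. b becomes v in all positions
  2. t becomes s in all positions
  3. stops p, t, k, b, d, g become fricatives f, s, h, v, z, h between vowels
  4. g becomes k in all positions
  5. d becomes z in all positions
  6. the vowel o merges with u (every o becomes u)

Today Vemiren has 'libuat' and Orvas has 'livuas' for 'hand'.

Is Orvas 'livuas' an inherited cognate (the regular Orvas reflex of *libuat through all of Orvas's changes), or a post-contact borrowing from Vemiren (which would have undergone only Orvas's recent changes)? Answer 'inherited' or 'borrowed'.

If inherited, *libuat would pass through all of Orvas's changes:
Orvas: start from *libuat.
  rule 1 (unconditioned shift): libuat → livuat
  rule 2 (unconditioned shift): livuat → livuas
  rule 3: no change — livuas
  rule 4: no change — livuas
  rule 5: no change — livuas
  rule 6: no change — livuas
  ⇒ Orvas livuas
If borrowed from Vemiren 'libuat' after the early changes, it would undergo only the recent ones:
  rule 4 (unconditioned shift): no change (libuat)
  rule 5 (unconditioned shift): no change (libuat)
  rule 6 (vowel merger): no change (libuat)
  ⇒ as a loan: libuat
Orvas 'livuas' matches the inherited outcome exactly, so it is an inherited cognate, not a loan.

inherited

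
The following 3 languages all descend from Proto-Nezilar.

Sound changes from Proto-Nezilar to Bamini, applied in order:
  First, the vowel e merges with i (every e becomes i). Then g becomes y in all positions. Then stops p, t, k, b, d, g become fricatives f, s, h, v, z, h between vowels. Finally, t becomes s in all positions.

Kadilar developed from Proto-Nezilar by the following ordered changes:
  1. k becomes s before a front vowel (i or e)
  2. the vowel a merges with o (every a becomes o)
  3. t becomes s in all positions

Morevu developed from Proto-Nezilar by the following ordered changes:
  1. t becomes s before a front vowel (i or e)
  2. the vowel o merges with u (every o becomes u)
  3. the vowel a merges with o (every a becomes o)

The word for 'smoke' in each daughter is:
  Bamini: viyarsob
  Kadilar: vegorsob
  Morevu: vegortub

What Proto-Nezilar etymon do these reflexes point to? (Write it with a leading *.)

Position 7: Bamini has o, Kadilar has o, Morevu has u. Bamini preserves o here (none of its changes turn any other segment into o), so the proto-segment is *o.
Position 6: Bamini has s, Kadilar has s, Morevu has t. Morevu preserves t here (none of its changes turn any other segment into t), so the proto-segment is *t.
Verify the candidate proto-form against each daughter:
Bamini: *vegartob > vigartob > viyartob > viyarsob  (by vowel merger, unconditioned shift, unconditioned shift)
Kadilar: *vegartob
  vegartob (rule 1 does not apply)
  vegartob → vegortob   [vowel merger]
  vegortob → vegorsob   [unconditioned shift]
  giving Kadilar vegorsob.
Morevu: start from *vegartob.
  rule 1: no change — vegartob
  rule 2 (vowel merger): vegartob → vegartub
  rule 3 (vowel merger): vegartub → vegortub
  ⇒ Morevu vegortub
*vegartob is the unique common source.

*vegartob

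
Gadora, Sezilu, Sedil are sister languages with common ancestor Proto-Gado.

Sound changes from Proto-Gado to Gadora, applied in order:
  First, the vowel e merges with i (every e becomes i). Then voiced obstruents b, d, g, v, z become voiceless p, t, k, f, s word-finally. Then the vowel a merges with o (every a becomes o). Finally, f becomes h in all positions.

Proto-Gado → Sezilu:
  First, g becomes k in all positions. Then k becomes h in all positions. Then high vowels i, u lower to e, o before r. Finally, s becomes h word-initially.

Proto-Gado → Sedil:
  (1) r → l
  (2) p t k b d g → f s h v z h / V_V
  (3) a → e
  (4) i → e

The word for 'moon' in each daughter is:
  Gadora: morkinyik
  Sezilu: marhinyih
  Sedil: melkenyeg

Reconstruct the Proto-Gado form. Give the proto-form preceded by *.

*markinyig

Position 9: Gadora has k, Sezilu has h, Sedil has g. Sedil preserves g here (none of its changes turn any other segment into g), so the proto-segment is *g.
Position 8: Gadora has i, Sezilu has i, Sedil has e. Sezilu preserves i here (none of its changes turn any other segment into i), so the proto-segment is *i.
Position 3: Gadora has r, Sezilu has r, Sedil has l. Gadora preserves r here (none of its changes turn any other segment into r), so the proto-segment is *r.
This points to *markinyig. Verify forward in each daughter:
Gadora: *markinyig
  markinyig (rule 1 does not apply)
  markinyig → markinyik   [final devoicing]
  markinyik → morkinyik   [vowel merger]
  morkinyik (rule 4 does not apply)
  giving Gadora morkinyik.
Sezilu: *markinyig > markinyik > marhinyih  (by unconditioned shift, unconditioned shift)
Sedil: start from *markinyig.
  rule 1 (unconditioned shift): markinyig → malkinyig
  rule 2: no change — malkinyig
  rule 3 (vowel merger): malkinyig → melkinyig
  rule 4 (vowel merger): melkinyig → melkenyeg
  ⇒ Sedil melkenyeg
*markinyig is the unique common source.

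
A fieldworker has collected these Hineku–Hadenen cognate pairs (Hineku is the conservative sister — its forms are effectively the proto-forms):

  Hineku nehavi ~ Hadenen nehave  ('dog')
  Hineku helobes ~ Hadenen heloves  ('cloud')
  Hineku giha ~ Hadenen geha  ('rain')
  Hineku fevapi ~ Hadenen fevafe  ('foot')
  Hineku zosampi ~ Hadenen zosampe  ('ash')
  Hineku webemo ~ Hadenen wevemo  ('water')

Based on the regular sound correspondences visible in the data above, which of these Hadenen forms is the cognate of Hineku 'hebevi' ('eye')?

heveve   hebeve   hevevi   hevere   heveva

helobes ~ heloves, webemo ~ wevemo — Hineku b corresponds to Hadenen v between vowels (before a front vowel).
nehavi ~ nehave, fevapi ~ fevafe — Hineku i corresponds to Hadenen e word-finally.
Applying these to Hineku 'hebevi':
  hebevi → hevevi   (b→v between vowels (before a front vowel))
  hevevi → heveve   (i→e word-finally)
So the Hadenen cognate is 'heveve'.

heveve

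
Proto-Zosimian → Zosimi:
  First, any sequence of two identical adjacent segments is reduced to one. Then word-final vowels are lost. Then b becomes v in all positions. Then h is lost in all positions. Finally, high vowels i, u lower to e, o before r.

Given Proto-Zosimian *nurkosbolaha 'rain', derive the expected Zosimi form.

norkosvola

Zosimi: *nurkosbolaha
  nurkosbolaha (rule 1 does not apply)
  nurkosbolaha → nurkosbolah   [apocope]
  nurkosbolah → nurkosvolah   [unconditioned shift]
  nurkosvolah → nurkosvola   [h-loss]
  nurkosvola → norkosvola   [pre-rhotic lowering]
  giving Zosimi norkosvola.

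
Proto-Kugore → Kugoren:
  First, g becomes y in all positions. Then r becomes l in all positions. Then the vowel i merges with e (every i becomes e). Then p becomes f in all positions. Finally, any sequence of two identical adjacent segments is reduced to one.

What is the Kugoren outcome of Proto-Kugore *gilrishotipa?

Kugoren: start from *gilrishotipa.
  rule 1 (unconditioned shift): gilrishotipa → yilrishotipa
  rule 2 (unconditioned shift): yilrishotipa → yillishotipa
  rule 3 (vowel merger): yillishotipa → yelleshotepa
  rule 4 (unconditioned shift): yelleshotepa → yelleshotefa
  rule 5 (degemination): yelleshotefa → yeleshotefa
  ⇒ Kugoren yeleshotefa

yeleshotefa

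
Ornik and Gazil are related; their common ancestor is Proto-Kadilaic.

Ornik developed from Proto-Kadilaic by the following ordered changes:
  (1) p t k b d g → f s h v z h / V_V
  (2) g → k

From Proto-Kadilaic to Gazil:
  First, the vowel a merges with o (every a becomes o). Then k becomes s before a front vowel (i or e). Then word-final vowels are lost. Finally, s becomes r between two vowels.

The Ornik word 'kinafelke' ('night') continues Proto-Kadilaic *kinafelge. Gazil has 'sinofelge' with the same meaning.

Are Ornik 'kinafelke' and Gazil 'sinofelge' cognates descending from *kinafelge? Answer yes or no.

Derive the expected Gazil reflex of *kinafelge:
Gazil: start from *kinafelge.
  rule 1 (vowel merger): kinafelge → kinofelge
  rule 2 (palatalisation): kinofelge → sinofelge
  rule 3 (apocope): sinofelge → sinofelg
  rule 4: no change — sinofelg
  ⇒ Gazil sinofelg
The regular Gazil reflex would be 'sinofelg', but the attested form is 'sinofelge'. The correspondence is irregular, so they are not cognates (the Gazil form has a different source).

no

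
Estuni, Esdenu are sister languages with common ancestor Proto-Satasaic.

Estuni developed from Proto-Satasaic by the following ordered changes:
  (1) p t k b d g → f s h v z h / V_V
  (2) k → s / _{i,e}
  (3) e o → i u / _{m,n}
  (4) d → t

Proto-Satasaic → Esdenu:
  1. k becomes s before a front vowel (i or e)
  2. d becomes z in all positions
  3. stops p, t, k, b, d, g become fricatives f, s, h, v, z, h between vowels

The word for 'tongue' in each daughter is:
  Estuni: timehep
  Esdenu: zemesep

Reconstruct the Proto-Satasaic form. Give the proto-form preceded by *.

*demekep

Position 1: Estuni has t, Esdenu has z. Taking the neighbouring segments as reconstructed: Estuni t could go back to *t or *d; Esdenu z could go back to *d or *z — the one source consistent with every daughter is *d.
Position 5: Estuni has h, Esdenu has s. Taking the neighbouring segments as reconstructed: Estuni h could go back to *k or *g or *h; Esdenu s could go back to *t or *k or *s — the one source consistent with every daughter is *k.
Verify the candidate proto-form against each daughter:
Estuni: *demekep
  demekep → demehep   [intervocalic lenition]
  demehep (rule 2 does not apply)
  demehep → dimehep   [pre-nasal raising]
  dimehep → timehep   [unconditioned shift]
  giving Estuni timehep.
Esdenu: *demekep > demesep > zemesep  (by palatalisation, unconditioned shift)
*demekep is the unique common source.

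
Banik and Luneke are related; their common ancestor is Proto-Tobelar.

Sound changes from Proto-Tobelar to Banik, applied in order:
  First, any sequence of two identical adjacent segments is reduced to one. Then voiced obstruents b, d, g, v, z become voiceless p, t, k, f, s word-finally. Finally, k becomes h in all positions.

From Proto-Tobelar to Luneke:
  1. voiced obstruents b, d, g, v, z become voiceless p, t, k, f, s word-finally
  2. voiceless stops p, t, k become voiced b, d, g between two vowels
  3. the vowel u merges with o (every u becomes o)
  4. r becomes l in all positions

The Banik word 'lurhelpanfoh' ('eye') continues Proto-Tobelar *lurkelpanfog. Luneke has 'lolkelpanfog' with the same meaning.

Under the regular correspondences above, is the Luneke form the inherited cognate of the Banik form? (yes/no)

Derive the expected Luneke reflex of *lurkelpanfog:
Luneke: start from *lurkelpanfog.
  rule 1 (final devoicing): lurkelpanfog → lurkelpanfok
  rule 2: no change — lurkelpanfok
  rule 3 (vowel merger): lurkelpanfok → lorkelpanfok
  rule 4 (unconditioned shift): lorkelpanfok → lolkelpanfok
  ⇒ Luneke lolkelpanfok
The regular Luneke reflex would be 'lolkelpanfok', but the attested form is 'lolkelpanfog'. The correspondence is irregular, so they are not cognates (the Luneke form has a different source).

no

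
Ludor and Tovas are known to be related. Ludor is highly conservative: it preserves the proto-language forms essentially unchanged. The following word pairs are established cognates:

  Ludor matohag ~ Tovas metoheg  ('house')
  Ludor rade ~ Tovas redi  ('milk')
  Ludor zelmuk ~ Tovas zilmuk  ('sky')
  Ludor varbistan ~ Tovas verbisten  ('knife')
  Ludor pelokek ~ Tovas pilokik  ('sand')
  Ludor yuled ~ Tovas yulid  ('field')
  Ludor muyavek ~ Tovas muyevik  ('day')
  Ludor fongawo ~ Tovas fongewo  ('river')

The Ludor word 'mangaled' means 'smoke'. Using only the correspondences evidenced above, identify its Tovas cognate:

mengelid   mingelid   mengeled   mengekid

varbistan ~ verbisten — Ludor a corresponds to Tovas e after a consonant, before a nasal.
matohag ~ metoheg, rade ~ redi — Ludor a corresponds to Tovas e after a consonant, before a consonant other than r, m, n, p, b, f, v.
zelmuk ~ zilmuk, pelokek ~ pilokik — Ludor e corresponds to Tovas i after a consonant, before a consonant other than r, m, n, p, b, f, v.
Applying these to Ludor 'mangaled':
  mangaled → mengaled   (a→e after a consonant, before a nasal)
  mengaled → mengeled   (a→e after a consonant, before a consonant other than r, m, n, p, b, f, v)
  mengeled → mengelid   (e→i after a consonant, before a consonant other than r, m, n, p, b, f, v)
So the Tovas cognate is 'mengelid'.

mengelid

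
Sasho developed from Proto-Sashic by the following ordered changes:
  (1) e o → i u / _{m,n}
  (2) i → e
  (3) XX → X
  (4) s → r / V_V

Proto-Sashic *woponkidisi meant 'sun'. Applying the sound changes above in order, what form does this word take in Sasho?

Sasho: *woponkidisi
  woponkidisi → wopunkidisi   [pre-nasal raising]
  wopunkidisi → wopunkedese   [vowel merger]
  wopunkedese (rule 3 does not apply)
  wopunkedese → wopunkedere   [rhotacism]
  giving Sasho wopunkedere.

wopunkedere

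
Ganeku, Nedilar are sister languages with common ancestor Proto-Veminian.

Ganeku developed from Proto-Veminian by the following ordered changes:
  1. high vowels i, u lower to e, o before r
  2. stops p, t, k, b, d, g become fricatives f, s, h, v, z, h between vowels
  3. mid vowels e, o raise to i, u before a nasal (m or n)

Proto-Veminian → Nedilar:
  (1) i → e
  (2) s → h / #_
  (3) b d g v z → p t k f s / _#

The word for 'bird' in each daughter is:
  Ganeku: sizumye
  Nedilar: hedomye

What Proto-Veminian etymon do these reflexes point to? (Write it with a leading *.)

Position 3: Ganeku has z, Nedilar has d. Nedilar preserves d here (none of its changes turn any other segment into d), so the proto-segment is *d.
Position 4: Ganeku has u, Nedilar has o. Nedilar preserves o here (none of its changes turn any other segment into o), so the proto-segment is *o.
Position 1: Ganeku has s, Nedilar has h. Taking the neighbouring segments as reconstructed: Ganeku s can only go back to *s; Nedilar h could go back to *s or *h — the one source consistent with every daughter is *s.
This points to *sidomye. Verify forward in each daughter:
Ganeku: *sidomye
  sidomye (rule 1 does not apply)
  sidomye → sizomye   [intervocalic lenition]
  sizomye → sizumye   [pre-nasal raising]
  giving Ganeku sizumye.
Nedilar: start from *sidomye.
  rule 1 (vowel merger): sidomye → sedomye
  rule 2 (debuccalisation): sedomye → hedomye
  rule 3: no change — hedomye
  ⇒ Nedilar hedomye
No other proto-form is consistent with every reflex, so the reconstruction is *sidomye.

*sidomye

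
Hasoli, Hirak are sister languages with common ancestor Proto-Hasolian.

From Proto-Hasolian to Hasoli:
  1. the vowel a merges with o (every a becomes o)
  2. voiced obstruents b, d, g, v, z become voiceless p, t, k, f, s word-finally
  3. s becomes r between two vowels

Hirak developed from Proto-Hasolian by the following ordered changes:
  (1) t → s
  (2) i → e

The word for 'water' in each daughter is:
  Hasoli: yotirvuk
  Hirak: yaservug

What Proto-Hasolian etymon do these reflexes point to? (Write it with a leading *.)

Position 3: Hasoli has t, Hirak has s. Taking the neighbouring segments as reconstructed: Hasoli t can only go back to *t; Hirak s could go back to *t or *s — the one source consistent with every daughter is *t.
Position 8: Hasoli has k, Hirak has g. Hirak preserves g here (none of its changes turn any other segment into g), so the proto-segment is *g.
This points to *yatirvug. Verify forward in each daughter:
Hasoli: start from *yatirvug.
  rule 1 (vowel merger): yatirvug → yotirvug
  rule 2 (final devoicing): yotirvug → yotirvuk
  rule 3: no change — yotirvuk
  ⇒ Hasoli yotirvuk
Hirak: start from *yatirvug.
  rule 1 (unconditioned shift): yatirvug → yasirvug
  rule 2 (vowel merger): yasirvug → yaservug
  ⇒ Hirak yaservug
Only *yatirvug yields all of Hasoli yotirvuk, Hirak yaservug.

*yatirvug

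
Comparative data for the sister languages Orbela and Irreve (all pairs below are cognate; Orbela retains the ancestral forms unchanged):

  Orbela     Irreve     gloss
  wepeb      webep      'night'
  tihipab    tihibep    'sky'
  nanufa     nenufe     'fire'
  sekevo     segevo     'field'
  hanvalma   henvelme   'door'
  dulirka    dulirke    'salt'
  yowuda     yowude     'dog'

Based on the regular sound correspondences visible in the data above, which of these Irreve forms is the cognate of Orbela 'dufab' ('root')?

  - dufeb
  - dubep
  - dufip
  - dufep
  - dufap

tihipab ~ tihibep — Orbela a corresponds to Irreve e after a consonant, before a labial obstruent.
wepeb ~ webep, tihipab ~ tihibep — Orbela b corresponds to Irreve p word-finally.
Applying these to Orbela 'dufab':
  dufab → dufeb   (a→e after a consonant, before a labial obstruent)
  dufeb → dufep   (b→p word-finally)
So the Irreve cognate is 'dufep'.

dufep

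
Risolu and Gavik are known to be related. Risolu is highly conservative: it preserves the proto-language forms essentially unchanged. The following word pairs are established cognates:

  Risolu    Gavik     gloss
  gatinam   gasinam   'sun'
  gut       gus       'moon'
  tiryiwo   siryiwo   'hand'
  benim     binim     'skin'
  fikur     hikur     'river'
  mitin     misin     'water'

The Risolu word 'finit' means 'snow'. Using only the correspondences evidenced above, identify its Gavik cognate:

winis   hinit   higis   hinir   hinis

fikur ~ hikur — Risolu f corresponds to Gavik h word-initially before a front vowel.
gut ~ gus — Risolu t corresponds to Gavik s word-finally.
Applying these to Risolu 'finit':
  finit → hinit   (f→h word-initially before a front vowel)
  hinit → hinis   (t→s word-finally)
So the Gavik cognate is 'hinis'.

hinis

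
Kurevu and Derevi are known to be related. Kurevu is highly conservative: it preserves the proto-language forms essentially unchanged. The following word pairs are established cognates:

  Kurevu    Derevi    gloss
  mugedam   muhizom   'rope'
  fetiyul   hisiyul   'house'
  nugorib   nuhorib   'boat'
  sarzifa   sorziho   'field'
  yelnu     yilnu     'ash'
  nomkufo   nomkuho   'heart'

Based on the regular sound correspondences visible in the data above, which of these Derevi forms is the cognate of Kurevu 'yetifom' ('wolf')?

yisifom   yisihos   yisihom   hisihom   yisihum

yisihom

mugedam ~ muhizom, fetiyul ~ hisiyul — Kurevu e corresponds to Derevi i after a consonant, before a consonant other than r, m, n, p, b, f, v.
fetiyul ~ hisiyul — Kurevu t corresponds to Derevi s between vowels (before a front vowel).
nomkufo ~ nomkuho — Kurevu f corresponds to Derevi h between vowels (before a back vowel).
Applying these to Kurevu 'yetifom':
  yetifom → yitifom   (e→i after a consonant, before a consonant other than r, m, n, p, b, f, v)
  yitifom → yisifom   (t→s between vowels (before a front vowel))
  yisifom → yisihom   (f→h between vowels (before a back vowel))
So the Derevi cognate is 'yisihom'.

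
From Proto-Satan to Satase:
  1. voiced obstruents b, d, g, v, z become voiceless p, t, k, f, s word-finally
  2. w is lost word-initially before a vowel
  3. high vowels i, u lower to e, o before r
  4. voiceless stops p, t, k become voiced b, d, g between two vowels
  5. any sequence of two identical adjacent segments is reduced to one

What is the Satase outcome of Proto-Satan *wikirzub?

igerzup

Satase: start from *wikirzub.
  rule 1 (final devoicing): wikirzub → wikirzup
  rule 2 (glide loss): wikirzup → ikirzup
  rule 3 (pre-rhotic lowering): ikirzup → ikerzup
  rule 4 (intervocalic voicing): ikerzup → igerzup
  rule 5: no change — igerzup
  ⇒ Satase igerzup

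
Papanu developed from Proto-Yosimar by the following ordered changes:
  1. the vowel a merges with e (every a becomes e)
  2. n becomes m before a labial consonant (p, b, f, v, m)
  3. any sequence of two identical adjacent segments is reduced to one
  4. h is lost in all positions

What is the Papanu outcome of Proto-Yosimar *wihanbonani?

wiemboneni

Papanu: *wihanbonani
  wihanbonani → wihenboneni   [vowel merger]
  wihenboneni → wihemboneni   [nasal place assimilation]
  wihemboneni (rule 3 does not apply)
  wihemboneni → wiemboneni   [h-loss]
  giving Papanu wiemboneni.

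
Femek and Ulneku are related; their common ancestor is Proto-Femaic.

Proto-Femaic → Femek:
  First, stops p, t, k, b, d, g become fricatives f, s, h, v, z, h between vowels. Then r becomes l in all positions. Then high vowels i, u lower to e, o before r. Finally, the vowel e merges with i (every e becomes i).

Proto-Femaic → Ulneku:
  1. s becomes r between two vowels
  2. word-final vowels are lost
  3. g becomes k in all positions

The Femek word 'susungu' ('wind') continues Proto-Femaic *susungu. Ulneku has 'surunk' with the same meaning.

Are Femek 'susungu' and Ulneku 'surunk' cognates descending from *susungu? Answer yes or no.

Derive the expected Ulneku reflex of *susungu:
Ulneku: *susungu > surungu > surung > surunk  (by rhotacism, apocope, unconditioned shift)
Ulneku 'surunk' matches the regular reflex exactly, so the pair is cognate.

yes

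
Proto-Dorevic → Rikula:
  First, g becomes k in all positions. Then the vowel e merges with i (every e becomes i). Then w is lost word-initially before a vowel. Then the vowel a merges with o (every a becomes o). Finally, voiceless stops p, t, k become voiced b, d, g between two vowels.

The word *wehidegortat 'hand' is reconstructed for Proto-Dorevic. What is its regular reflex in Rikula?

Rikula: *wehidegortat > wehidekortat > wihidikortat > ihidikortat > ihidikortot > ihidigortot  (by unconditioned shift, vowel merger, glide loss, vowel merger, intervocalic voicing)

ihidigortot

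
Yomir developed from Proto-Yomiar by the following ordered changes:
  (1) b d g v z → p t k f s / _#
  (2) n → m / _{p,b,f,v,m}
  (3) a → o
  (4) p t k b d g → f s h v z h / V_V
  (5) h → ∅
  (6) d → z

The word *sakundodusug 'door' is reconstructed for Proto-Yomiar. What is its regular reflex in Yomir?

sounzozusuk

Yomir: *sakundodusug
  sakundodusug → sakundodusuk   [final devoicing]
  sakundodusuk (rule 2 does not apply)
  sakundodusuk → sokundodusuk   [vowel merger]
  sokundodusuk → sohundozusuk   [intervocalic lenition]
  sohundozusuk → soundozusuk   [h-loss]
  soundozusuk → sounzozusuk   [unconditioned shift]
  giving Yomir sounzozusuk.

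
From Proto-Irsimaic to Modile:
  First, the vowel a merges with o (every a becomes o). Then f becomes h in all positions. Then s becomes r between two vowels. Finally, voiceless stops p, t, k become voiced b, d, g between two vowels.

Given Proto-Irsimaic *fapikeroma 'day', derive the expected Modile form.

Modile: start from *fapikeroma.
  rule 1 (vowel merger): fapikeroma → fopikeromo
  rule 2 (unconditioned shift): fopikeromo → hopikeromo
  rule 3: no change — hopikeromo
  rule 4 (intervocalic voicing): hopikeromo → hobigeromo
  ⇒ Modile hobigeromo

hobigeromo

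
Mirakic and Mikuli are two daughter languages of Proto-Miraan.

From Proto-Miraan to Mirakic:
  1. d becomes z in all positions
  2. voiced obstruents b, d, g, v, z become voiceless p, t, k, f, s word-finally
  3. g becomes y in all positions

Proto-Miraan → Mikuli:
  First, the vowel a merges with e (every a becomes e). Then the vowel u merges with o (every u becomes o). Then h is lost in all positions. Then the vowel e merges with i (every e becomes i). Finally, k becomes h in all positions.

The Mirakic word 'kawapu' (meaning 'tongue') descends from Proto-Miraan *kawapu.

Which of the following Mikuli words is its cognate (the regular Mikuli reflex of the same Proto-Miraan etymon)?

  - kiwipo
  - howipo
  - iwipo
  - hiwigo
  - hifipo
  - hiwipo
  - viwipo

Mikuli: *kawapu > kewepu > kewepo > kiwipo > hiwipo  (by vowel merger, vowel merger, vowel merger, unconditioned shift)
Only 'hiwipo' matches the regular Mikuli development of *kawapu.

hiwipo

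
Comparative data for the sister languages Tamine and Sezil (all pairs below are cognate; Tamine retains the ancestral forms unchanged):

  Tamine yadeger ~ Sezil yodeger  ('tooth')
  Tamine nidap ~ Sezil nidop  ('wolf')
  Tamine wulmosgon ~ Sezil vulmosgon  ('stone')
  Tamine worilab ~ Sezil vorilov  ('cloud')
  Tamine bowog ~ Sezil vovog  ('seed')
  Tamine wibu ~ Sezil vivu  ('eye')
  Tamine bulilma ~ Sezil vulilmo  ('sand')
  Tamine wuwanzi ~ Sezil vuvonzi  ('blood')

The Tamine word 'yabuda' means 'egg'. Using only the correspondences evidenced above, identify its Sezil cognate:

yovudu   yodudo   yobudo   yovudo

worilab ~ vorilov — Tamine a corresponds to Sezil o after a consonant, before a labial obstruent.
wibu ~ vivu — Tamine b corresponds to Sezil v between vowels (before a back vowel).
bulilma ~ vulilmo — Tamine a corresponds to Sezil o word-finally.
Applying these to Tamine 'yabuda':
  yabuda → yobuda   (a→o after a consonant, before a labial obstruent)
  yobuda → yovuda   (b→v between vowels (before a back vowel))
  yovuda → yovudo   (a→o word-finally)
So the Sezil cognate is 'yovudo'.

yovudo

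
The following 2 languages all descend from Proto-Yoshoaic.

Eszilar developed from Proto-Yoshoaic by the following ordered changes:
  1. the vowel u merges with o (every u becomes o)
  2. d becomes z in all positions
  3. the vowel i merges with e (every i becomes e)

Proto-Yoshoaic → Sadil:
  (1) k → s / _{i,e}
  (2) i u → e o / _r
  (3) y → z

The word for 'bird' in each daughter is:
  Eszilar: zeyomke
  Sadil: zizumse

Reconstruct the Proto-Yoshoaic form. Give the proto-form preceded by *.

*ziyumke

Position 4: Eszilar has o, Sadil has u. Sadil preserves u here (none of its changes turn any other segment into u), so the proto-segment is *u.
Position 2: Eszilar has e, Sadil has i. Sadil preserves i here (none of its changes turn any other segment into i), so the proto-segment is *i.
Verify the candidate proto-form against each daughter:
Eszilar: *ziyumke > ziyomke > zeyomke  (by vowel merger, vowel merger)
Sadil: *ziyumke > ziyumse > zizumse  (by palatalisation, unconditioned shift)
*ziyumke is the unique common source.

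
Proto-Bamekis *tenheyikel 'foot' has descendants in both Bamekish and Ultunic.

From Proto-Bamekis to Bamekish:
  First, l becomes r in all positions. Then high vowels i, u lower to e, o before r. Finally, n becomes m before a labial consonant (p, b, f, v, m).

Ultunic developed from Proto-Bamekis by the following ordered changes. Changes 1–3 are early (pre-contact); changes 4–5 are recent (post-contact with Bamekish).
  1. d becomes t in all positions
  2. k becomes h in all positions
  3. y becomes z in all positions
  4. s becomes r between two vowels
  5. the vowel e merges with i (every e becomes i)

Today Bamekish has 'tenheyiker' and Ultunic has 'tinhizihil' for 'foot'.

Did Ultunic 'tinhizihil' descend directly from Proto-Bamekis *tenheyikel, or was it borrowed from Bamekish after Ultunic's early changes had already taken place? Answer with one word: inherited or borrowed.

inherited

If inherited, *tenheyikel would pass through all of Ultunic's changes:
Ultunic: start from *tenheyikel.
  rule 1: no change — tenheyikel
  rule 2 (unconditioned shift): tenheyikel → tenheyihel
  rule 3 (unconditioned shift): tenheyihel → tenhezihel
  rule 4: no change — tenhezihel
  rule 5 (vowel merger): tenhezihel → tinhizihil
  ⇒ Ultunic tinhizihil
If borrowed from Bamekish 'tenheyiker' after the early changes, it would undergo only the recent ones:
  rule 4 (rhotacism): no change (tenheyiker)
  rule 5 (vowel merger): tenheyiker → tinhiyikir
  ⇒ as a loan: tinhiyikir
Ultunic 'tinhizihil' matches the inherited outcome exactly, so it is an inherited cognate, not a loan.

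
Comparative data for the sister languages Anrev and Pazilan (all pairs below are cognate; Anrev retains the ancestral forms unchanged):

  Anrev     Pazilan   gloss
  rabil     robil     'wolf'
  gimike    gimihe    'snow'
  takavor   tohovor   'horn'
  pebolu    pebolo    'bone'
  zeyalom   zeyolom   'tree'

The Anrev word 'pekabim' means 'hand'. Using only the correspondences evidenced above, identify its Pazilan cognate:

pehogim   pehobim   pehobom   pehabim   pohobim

pehobim

takavor ~ tohovor — Anrev k corresponds to Pazilan h between vowels (before a back vowel).
rabil ~ robil — Anrev a corresponds to Pazilan o after a consonant, before a labial obstruent.
Applying these to Anrev 'pekabim':
  pekabim → pehabim   (k→h between vowels (before a back vowel))
  pehabim → pehobim   (a→o after a consonant, before a labial obstruent)
So the Pazilan cognate is 'pehobim'.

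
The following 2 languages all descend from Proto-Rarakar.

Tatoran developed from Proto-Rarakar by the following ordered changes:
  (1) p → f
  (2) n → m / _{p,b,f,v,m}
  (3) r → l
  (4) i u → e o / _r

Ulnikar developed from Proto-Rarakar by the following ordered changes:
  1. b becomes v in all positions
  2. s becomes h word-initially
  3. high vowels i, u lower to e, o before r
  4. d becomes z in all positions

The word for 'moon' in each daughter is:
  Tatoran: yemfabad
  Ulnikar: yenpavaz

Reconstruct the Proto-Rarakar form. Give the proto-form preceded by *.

*yenpabad

Position 6: Tatoran has b, Ulnikar has v. Tatoran preserves b here (none of its changes turn any other segment into b), so the proto-segment is *b.
Position 4: Tatoran has f, Ulnikar has p. Ulnikar preserves p here (none of its changes turn any other segment into p), so the proto-segment is *p.
Position 8: Tatoran has d, Ulnikar has z. Tatoran preserves d here (none of its changes turn any other segment into d), so the proto-segment is *d.
This points to *yenpabad. Verify forward in each daughter:
Tatoran: *yenpabad > yenfabad > yemfabad  (by unconditioned shift, nasal place assimilation)
Ulnikar: *yenpabad
  yenpabad → yenpavad   [unconditioned shift]
  yenpavad (rule 2 does not apply)
  yenpavad (rule 3 does not apply)
  yenpavad → yenpavaz   [unconditioned shift]
  giving Ulnikar yenpavaz.
*yenpabad is the unique common source.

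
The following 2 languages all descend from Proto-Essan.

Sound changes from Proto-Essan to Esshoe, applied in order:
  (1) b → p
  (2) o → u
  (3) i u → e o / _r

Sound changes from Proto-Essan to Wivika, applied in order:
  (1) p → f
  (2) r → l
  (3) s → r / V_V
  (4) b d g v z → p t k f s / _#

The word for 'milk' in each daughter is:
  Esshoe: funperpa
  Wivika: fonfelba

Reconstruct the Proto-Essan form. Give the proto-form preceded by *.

*fonperba

Position 7: Esshoe has p, Wivika has b. Wivika preserves b here (none of its changes turn any other segment into b), so the proto-segment is *b.
Position 4: Esshoe has p, Wivika has f. Taking the neighbouring segments as reconstructed: Esshoe p could go back to *p or *b; Wivika f could go back to *p or *f — the one source consistent with every daughter is *p.
This points to *fonperba. Verify forward in each daughter:
Esshoe: start from *fonperba.
  rule 1 (unconditioned shift): fonperba → fonperpa
  rule 2 (vowel merger): fonperpa → funperpa
  rule 3: no change — funperpa
  ⇒ Esshoe funperpa
Wivika: start from *fonperba.
  rule 1 (unconditioned shift): fonperba → fonferba
  rule 2 (unconditioned shift): fonferba → fonfelba
  rule 3: no change — fonfelba
  rule 4: no change — fonfelba
  ⇒ Wivika fonfelba
No other proto-form is consistent with every reflex, so the reconstruction is *fonperba.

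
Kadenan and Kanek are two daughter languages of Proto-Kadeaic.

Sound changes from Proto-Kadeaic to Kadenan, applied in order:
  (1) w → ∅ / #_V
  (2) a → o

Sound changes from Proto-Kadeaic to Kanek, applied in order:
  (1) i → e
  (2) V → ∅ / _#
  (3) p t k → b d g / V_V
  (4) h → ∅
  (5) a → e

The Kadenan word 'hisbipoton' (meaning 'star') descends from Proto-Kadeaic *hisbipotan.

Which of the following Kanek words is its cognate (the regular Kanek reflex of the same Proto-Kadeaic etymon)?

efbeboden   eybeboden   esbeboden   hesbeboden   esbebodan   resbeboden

Kanek: *hisbipotan > hesbepotan > hesbebodan > esbebodan > esbeboden  (by vowel merger, intervocalic voicing, h-loss, vowel merger)
Only 'esbeboden' matches the regular Kanek development of *hisbipotan.

esbeboden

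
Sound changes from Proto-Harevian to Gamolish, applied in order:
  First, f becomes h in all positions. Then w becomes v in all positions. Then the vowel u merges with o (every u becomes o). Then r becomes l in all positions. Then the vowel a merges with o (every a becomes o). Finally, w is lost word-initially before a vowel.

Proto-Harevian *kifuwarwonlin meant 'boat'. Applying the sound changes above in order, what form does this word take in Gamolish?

kihovolvonlin

Gamolish: start from *kifuwarwonlin.
  rule 1 (unconditioned shift): kifuwarwonlin → kihuwarwonlin
  rule 2 (unconditioned shift): kihuwarwonlin → kihuvarvonlin
  rule 3 (vowel merger): kihuvarvonlin → kihovarvonlin
  rule 4 (unconditioned shift): kihovarvonlin → kihovalvonlin
  rule 5 (vowel merger): kihovalvonlin → kihovolvonlin
  rule 6: no change — kihovolvonlin
  ⇒ Gamolish kihovolvonlin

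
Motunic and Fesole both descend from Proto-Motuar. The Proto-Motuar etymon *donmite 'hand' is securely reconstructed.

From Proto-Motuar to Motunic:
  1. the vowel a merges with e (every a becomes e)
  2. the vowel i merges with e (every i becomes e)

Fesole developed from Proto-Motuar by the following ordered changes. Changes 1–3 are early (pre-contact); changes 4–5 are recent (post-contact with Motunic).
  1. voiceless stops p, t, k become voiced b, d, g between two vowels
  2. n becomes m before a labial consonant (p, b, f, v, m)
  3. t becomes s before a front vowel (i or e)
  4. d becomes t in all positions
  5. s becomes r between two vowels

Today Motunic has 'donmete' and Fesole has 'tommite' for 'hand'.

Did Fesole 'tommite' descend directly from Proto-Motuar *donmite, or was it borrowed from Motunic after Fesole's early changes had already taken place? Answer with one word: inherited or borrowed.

If inherited, *donmite would pass through all of Fesole's changes:
Fesole: start from *donmite.
  rule 1 (intervocalic voicing): donmite → donmide
  rule 2 (nasal place assimilation): donmide → dommide
  rule 3: no change — dommide
  rule 4 (unconditioned shift): dommide → tommite
  rule 5: no change — tommite
  ⇒ Fesole tommite
If borrowed from Motunic 'donmete' after the early changes, it would undergo only the recent ones:
  rule 4 (unconditioned shift): donmete → tonmete
  rule 5 (rhotacism): no change (tonmete)
  ⇒ as a loan: tonmete
Fesole 'tommite' matches the inherited outcome exactly, so it is an inherited cognate, not a loan.

inherited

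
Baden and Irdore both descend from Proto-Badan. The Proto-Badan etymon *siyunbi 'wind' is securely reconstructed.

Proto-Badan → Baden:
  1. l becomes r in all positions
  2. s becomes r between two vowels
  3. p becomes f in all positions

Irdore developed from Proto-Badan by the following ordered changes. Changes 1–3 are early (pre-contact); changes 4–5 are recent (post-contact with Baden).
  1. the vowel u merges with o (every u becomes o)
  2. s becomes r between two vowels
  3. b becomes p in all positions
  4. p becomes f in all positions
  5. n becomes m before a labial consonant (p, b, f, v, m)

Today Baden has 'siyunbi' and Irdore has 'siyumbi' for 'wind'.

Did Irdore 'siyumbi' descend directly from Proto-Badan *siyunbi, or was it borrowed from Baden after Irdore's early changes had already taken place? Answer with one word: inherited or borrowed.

borrowed

If inherited, *siyunbi would pass through all of Irdore's changes:
Irdore: start from *siyunbi.
  rule 1 (vowel merger): siyunbi → siyonbi
  rule 2: no change — siyonbi
  rule 3 (unconditioned shift): siyonbi → siyonpi
  rule 4 (unconditioned shift): siyonpi → siyonfi
  rule 5 (nasal place assimilation): siyonfi → siyomfi
  ⇒ Irdore siyomfi
If borrowed from Baden 'siyunbi' after the early changes, it would undergo only the recent ones:
  rule 4 (unconditioned shift): no change (siyunbi)
  rule 5 (nasal place assimilation): siyunbi → siyumbi
  ⇒ as a loan: siyumbi
Irdore 'siyumbi' matches the loan outcome 'siyumbi', not the inherited 'siyomfi' — it skipped the early Irdore changes, so it was borrowed from Baden.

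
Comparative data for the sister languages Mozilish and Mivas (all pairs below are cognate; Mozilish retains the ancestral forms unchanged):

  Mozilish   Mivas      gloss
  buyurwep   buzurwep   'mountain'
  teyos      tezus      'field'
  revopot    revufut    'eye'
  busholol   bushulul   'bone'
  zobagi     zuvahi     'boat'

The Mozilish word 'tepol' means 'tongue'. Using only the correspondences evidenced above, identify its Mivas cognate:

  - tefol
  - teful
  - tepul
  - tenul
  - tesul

teful

revopot ~ revufut — Mozilish p corresponds to Mivas f between vowels (before a back vowel).
teyos ~ tezus, revopot ~ revufut — Mozilish o corresponds to Mivas u after a consonant, before a consonant other than r, m, n, p, b, f, v.
Applying these to Mozilish 'tepol':
  tepol → tefol   (p→f between vowels (before a back vowel))
  tefol → teful   (o→u after a consonant, before a consonant other than r, m, n, p, b, f, v)
So the Mivas cognate is 'teful'.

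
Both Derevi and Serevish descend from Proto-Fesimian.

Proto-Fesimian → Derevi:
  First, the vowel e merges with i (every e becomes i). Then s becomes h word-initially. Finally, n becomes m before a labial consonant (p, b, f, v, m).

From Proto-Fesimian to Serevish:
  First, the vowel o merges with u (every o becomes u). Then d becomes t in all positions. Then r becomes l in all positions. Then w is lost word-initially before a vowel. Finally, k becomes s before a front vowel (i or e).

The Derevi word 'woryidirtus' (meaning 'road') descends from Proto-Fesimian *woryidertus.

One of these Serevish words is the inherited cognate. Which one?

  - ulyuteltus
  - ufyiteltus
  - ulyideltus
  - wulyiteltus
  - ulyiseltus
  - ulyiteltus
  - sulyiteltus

ulyiteltus

Serevish: *woryidertus
  woryidertus → wuryidertus   [vowel merger]
  wuryidertus → wuryitertus   [unconditioned shift]
  wuryitertus → wulyiteltus   [unconditioned shift]
  wulyiteltus → ulyiteltus   [glide loss]
  ulyiteltus (rule 5 does not apply)
  giving Serevish ulyiteltus.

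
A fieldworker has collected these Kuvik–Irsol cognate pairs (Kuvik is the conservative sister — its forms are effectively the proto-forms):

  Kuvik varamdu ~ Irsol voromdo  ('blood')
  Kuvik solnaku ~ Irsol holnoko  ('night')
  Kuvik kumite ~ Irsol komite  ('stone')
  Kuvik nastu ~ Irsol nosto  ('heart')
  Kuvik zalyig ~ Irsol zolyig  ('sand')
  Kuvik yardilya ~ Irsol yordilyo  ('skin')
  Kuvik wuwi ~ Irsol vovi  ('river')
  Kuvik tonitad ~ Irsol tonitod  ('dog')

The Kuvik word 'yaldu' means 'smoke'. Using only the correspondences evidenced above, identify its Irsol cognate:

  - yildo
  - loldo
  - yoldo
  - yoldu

solnaku ~ holnoko, nastu ~ nosto — Kuvik a corresponds to Irsol o after a consonant, before a consonant other than r, m, n, p, b, f, v.
varamdu ~ voromdo, solnaku ~ holnoko — Kuvik u corresponds to Irsol o word-finally.
Applying these to Kuvik 'yaldu':
  yaldu → yoldu   (a→o after a consonant, before a consonant other than r, m, n, p, b, f, v)
  yoldu → yoldo   (u→o word-finally)
So the Irsol cognate is 'yoldo'.

yoldo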